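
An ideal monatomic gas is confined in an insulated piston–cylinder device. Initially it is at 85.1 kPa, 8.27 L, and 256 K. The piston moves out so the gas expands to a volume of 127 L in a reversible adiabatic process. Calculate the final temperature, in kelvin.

T₂ ≈ 41.4 K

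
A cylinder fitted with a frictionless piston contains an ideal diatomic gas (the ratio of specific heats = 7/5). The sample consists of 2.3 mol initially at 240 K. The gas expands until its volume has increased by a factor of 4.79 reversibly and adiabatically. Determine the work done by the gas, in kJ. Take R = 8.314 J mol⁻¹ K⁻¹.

W ≈ 5.34 kJ

Adiabatic: T₁V₁^(γ−1) = T₂V₂^(γ−1) ⇒ T₂ = T₁ (V₁/V₂)^(γ−1).
T₂ = 240 × (1/4.79)^(2/5) = 128.3 K.
Q = 0, so ΔU = W_on_gas = nCᵥΔT with Cᵥ = R/(γ−1) = 20.79 J/(mol·K).
ΔU = 2.3 × 20.79 × (128.3 − 240) = -5342 J.
Work done by the gas = −ΔU = 5342 J.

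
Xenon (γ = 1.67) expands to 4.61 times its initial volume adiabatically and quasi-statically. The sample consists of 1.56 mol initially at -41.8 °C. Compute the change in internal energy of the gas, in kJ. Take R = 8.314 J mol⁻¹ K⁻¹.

Adiabatic: T₁V₁^(γ−1) = T₂V₂^(γ−1) ⇒ T₂ = T₁ (V₁/V₂)^(γ−1).
T₁ = -41.8 °C = 231.3 K.
T₂ = 231.3 × (1/4.61)^(0.67) = 83.1 K.
Q = 0, so ΔU = W_on_gas = nCᵥΔT with Cᵥ = R/(γ−1) = 12.41 J/(mol·K).
ΔU = 1.56 × 12.41 × (83.1 − 231.3) = -2870 J.

ΔU ≈ -2.87 kJ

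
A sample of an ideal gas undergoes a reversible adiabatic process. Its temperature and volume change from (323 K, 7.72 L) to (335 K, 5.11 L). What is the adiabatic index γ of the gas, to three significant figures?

γ ≈ 1.09

TV^(γ−1) = const ⇒ γ − 1 = ln(T₂/T₁) / ln(V₁/V₂).
γ = 1 + ln(335/323) / ln(7.72/5.11) = 1.088.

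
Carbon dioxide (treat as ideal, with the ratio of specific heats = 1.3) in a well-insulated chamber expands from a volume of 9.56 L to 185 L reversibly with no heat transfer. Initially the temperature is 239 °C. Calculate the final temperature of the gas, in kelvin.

Adiabatic: T₁V₁^(γ−1) = T₂V₂^(γ−1) ⇒ T₂ = T₁ (V₁/V₂)^(γ−1).
T₁ = 239 °C = 512.1 K.
T₂ = 512.1 × (9.56/185)^(0.3) = 210.6 K.

T₂ ≈ 211 K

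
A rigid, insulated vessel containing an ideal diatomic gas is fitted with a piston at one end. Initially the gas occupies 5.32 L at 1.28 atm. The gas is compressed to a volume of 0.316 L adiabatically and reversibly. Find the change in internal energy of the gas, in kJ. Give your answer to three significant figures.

ΔU ≈ 3.61 kJ

γ = 7/5 for a diatomic ideal gas.
P₂ = P₁(V₁/V₂)^γ = 1.28×(5.32/0.316)^(7/5) = 66.67 atm.
For a reversible adiabat, W_by_gas = (P₁V₁ − P₂V₂)/(γ−1).
W_by = (129700×0.00532 − 6.755×10^6×0.000316) / (2/5) = -3612 J.
Q = 0 ⇒ ΔU = −W_by = 3612 J.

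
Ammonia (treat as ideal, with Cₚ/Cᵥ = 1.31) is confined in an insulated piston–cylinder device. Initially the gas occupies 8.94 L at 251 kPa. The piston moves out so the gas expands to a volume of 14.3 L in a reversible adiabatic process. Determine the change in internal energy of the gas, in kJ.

P₂ = P₁(V₁/V₂)^γ = 251×(8.94/14.3)^(1.31) = 135.7 kPa.
For a reversible adiabat, W_by_gas = (P₁V₁ − P₂V₂)/(γ−1).
W_by = (251000×0.00894 − 135700×0.0143) / (0.31) = 980.9 J.
Q = 0 ⇒ ΔU = −W_by = -980.9 J.

ΔU ≈ -0.981 kJ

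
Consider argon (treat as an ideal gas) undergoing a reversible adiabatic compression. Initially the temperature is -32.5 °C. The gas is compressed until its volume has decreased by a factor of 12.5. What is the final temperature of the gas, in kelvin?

Adiabatic: T₁V₁^(γ−1) = T₂V₂^(γ−1) ⇒ T₂ = T₁ (V₁/V₂)^(γ−1).
For a monatomic ideal gas γ = 5/3, so γ−1 = 2/3.
T₁ = -32.5 °C = 240.6 K.
T₂ = 240.6 × 12.5^(2/3) = 1296 K.

T₂ ≈ 1300 K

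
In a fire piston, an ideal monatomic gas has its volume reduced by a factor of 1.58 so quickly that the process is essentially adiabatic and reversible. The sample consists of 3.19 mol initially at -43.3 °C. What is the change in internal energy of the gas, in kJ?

Adiabatic: T₁V₁^(γ−1) = T₂V₂^(γ−1) ⇒ T₂ = T₁ (V₁/V₂)^(γ−1).
γ = 5/3 for a monatomic ideal gas, so γ−1 = 2/3.
T₁ = -43.3 °C = 229.8 K.
T₂ = 229.8 × 1.58^(2/3) = 311.8 K.
Q = 0, so ΔU = W_on_gas = nCᵥΔT with Cᵥ = R/(γ−1) = 12.47 J/(mol·K).
ΔU = 3.19 × 12.47 × (311.8 − 229.8) = 3260 J.

ΔU ≈ 3.26 kJ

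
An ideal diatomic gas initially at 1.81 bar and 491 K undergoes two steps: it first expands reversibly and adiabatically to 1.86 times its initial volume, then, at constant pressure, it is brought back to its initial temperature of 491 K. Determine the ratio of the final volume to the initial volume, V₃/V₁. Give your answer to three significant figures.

V₃/V₁ ≈ 2.38

For a diatomic ideal gas γ = 7/5.
Adiabatic step: V₂/V₁ = 1.86; T₂ = T₁·(1/1.86)^(2/5) = 383.1 K.
Isobaric step: V₃/V₂ = T₃/T₂ = 491/383.1.
V₃/V₁ = (V₂/V₁)(V₃/V₂) = 1.86 × (491/383.1) = 2.384.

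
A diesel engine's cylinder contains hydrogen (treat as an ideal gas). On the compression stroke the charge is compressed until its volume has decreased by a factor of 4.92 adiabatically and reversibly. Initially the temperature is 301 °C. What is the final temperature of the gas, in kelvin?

T₂ ≈ 1090 K

Adiabatic: T₁V₁^(γ−1) = T₂V₂^(γ−1) ⇒ T₂ = T₁ (V₁/V₂)^(γ−1).
For a diatomic ideal gas γ = 7/5, so γ−1 = 2/5.
T₁ = 301 °C = 574.1 K.
T₂ = 574.1 × 4.92^(2/5) = 1086 K.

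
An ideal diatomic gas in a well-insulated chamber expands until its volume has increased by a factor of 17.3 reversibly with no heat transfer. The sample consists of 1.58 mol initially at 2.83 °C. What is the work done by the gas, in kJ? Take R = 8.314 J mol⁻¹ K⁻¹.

W ≈ 6.17 kJ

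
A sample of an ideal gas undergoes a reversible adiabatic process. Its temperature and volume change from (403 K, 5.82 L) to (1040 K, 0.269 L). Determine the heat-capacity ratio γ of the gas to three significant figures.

γ ≈ 1.31

TV^(γ−1) = const ⇒ γ − 1 = ln(T₂/T₁) / ln(V₁/V₂).
γ = 1 + ln(1040/403) / ln(5.82/0.269) = 1.308.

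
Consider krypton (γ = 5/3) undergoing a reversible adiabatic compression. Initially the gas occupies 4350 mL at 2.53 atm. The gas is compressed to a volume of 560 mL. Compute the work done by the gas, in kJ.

W ≈ -4.89 kJ

P₂ = P₁(V₁/V₂)^γ = 2.53×(4350/560)^(5/3) = 77.08 atm.
For a reversible adiabat, W_by_gas = (P₁V₁ − P₂V₂)/(γ−1).
W_by = (256400×0.00435 − 7.81×10^6×0.00056) / (2/3) = -4888 J.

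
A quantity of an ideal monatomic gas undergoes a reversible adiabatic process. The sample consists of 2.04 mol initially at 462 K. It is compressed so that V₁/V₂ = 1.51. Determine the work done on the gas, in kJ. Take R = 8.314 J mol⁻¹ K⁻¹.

W ≈ 3.72 kJ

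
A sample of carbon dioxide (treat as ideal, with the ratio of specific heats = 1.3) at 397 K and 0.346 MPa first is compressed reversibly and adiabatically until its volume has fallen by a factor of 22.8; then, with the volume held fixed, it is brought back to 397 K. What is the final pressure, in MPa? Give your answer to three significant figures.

Adiabatic step (PV^γ = const): P₂ = 0.346×22.8^(1.3) = 20.16 MPa; T₂ = 397×22.8^(0.3) = 1014 K.
Isochoric: P₃ = P₂(T₃/T₂) = 20.16 × (397/1014) = 7.889 MPa.

P₃ ≈ 7.89 MPa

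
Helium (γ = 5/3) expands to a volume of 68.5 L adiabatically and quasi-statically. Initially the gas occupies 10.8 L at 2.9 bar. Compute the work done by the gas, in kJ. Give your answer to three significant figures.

P₂ = P₁(V₁/V₂)^γ = 2.9×(10.8/68.5)^(5/3) = 0.1334 bar.
For a reversible adiabat, W_by_gas = (P₁V₁ − P₂V₂)/(γ−1).
W_by = (290000×0.0108 − 13340×0.0685) / (2/3) = 3327 J.

W ≈ 3.33 kJ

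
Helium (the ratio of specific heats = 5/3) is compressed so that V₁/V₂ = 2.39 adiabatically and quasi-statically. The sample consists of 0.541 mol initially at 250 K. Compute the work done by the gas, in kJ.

W ≈ -1.33 kJ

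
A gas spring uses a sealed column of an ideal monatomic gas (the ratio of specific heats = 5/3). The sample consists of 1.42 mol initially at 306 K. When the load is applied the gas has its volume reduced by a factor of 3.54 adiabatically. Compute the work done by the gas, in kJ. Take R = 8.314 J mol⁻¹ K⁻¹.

W ≈ -7.17 kJ

For a reversible adiabat TV^(γ−1) is constant, so T₂ = T₁ (V₁/V₂)^(γ−1).
T₂ = 306 × 3.54^(2/3) = 710.8 K.
Q = 0, so ΔU = W_on_gas = nCᵥΔT with Cᵥ = R/(γ−1) = 12.47 J/(mol·K).
ΔU = 1.42 × 12.47 × (710.8 − 306) = 7168 J.
Work done by the gas = −ΔU = -7168 J.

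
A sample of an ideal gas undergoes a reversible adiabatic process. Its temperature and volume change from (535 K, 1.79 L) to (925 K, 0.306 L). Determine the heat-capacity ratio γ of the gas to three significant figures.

γ ≈ 1.31

TV^(γ−1) = const ⇒ γ − 1 = ln(T₂/T₁) / ln(V₁/V₂).
γ = 1 + ln(925/535) / ln(1.79/0.306) = 1.31.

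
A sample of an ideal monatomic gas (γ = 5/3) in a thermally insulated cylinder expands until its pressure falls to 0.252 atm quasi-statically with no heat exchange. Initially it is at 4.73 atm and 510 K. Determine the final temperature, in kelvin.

T₂ ≈ 158 K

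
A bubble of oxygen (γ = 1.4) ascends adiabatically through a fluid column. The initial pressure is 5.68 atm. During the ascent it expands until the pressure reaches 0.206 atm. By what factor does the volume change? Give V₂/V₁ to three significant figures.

From PV^γ = const, V₂/V₁ = (P₁/P₂)^(1/γ).
V₂/V₁ = (5.68/0.206)^(0.714) = 10.69.

V₂/V₁ ≈ 10.7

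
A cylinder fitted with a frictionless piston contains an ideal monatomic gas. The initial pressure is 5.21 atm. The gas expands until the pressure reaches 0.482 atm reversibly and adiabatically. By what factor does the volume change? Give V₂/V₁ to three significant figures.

V₂/V₁ ≈ 4.17

From PV^γ = const, V₂/V₁ = (P₁/P₂)^(1/γ).
For a monatomic ideal gas γ = 5/3.
V₂/V₁ = (5.21/0.482)^(3/5) = 4.171.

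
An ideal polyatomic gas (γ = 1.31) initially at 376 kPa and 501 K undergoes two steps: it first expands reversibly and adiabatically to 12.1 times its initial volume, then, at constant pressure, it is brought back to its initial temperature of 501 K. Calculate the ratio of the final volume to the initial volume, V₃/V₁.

Adiabatic step: V₂/V₁ = 12.1; T₂ = T₁·(1/12.1)^(0.31) = 231.3 K.
Isobaric step: V₃/V₂ = T₃/T₂ = 501/231.3.
V₃/V₁ = (V₂/V₁)(V₃/V₂) = 12.1 × (501/231.3) = 26.21.

V₃/V₁ ≈ 26.2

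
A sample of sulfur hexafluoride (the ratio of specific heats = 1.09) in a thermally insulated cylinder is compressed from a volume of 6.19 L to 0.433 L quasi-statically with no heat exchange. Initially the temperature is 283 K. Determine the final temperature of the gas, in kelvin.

T₂ ≈ 360 K

For a reversible adiabat TV^(γ−1) is constant, so T₂ = T₁ (V₁/V₂)^(γ−1).
T₂ = 283 × (6.19/0.433)^(0.09) = 359.5 K.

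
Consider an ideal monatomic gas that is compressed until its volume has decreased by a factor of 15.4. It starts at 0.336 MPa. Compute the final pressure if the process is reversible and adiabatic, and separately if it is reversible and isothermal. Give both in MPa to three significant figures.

For a monatomic ideal gas γ = 5/3.
Isothermal: P₂ = P₁(V₁/V₂) = 0.336×15.4 = 5.174 MPa.
Adiabatic: P₂ = P₁(V₁/V₂)^γ = 0.336×15.4^(5/3) = 32.03 MPa.

adiabatic: 32.0 MPa; isothermal: 5.17 MPa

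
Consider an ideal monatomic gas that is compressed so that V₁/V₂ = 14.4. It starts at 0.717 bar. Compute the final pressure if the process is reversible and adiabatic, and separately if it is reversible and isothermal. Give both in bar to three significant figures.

adiabatic: 61.1 bar; isothermal: 10.3 bar

For a monatomic ideal gas γ = 5/3.
Isothermal: P₂ = P₁(V₁/V₂) = 0.717×14.4 = 10.32 bar.
Adiabatic: P₂ = P₁(V₁/V₂)^γ = 0.717×14.4^(5/3) = 61.11 bar.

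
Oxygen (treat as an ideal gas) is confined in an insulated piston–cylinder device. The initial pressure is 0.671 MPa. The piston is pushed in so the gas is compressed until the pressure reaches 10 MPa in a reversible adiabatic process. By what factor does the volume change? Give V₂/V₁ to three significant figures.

V₂/V₁ ≈ 0.145

From PV^γ = const, V₂/V₁ = (P₁/P₂)^(1/γ).
For a diatomic ideal gas γ = 7/5.
V₂/V₁ = (0.671/10)^(5/7) = 0.1452.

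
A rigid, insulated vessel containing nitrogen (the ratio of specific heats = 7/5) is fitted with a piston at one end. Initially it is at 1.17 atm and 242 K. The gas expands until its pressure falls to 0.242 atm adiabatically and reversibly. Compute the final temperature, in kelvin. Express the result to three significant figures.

T₂ ≈ 154 K

Along an adiabat T P^((1−γ)/γ) is constant, so T₂ = T₁ (P₂/P₁)^((γ−1)/γ).
T₂ = 242 × (0.242/1.17)^(2/7) = 154.3 K.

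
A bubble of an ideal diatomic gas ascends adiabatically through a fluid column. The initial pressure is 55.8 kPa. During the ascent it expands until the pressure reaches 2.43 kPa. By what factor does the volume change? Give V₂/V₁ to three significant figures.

From PV^γ = const, V₂/V₁ = (P₁/P₂)^(1/γ).
For a diatomic ideal gas γ = 7/5.
V₂/V₁ = (55.8/2.43)^(5/7) = 9.379.

V₂/V₁ ≈ 9.38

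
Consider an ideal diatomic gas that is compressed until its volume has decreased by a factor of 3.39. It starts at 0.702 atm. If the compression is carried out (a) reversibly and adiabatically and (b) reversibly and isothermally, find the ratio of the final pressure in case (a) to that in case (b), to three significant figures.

For a diatomic ideal gas γ = 7/5.
Isothermal: P_b = P₁(V₁/V₂) = 0.702×3.39.
Adiabatic: P_a = P₁(V₁/V₂)^γ = 0.702×3.39^(7/5).
P_a/P_b = (V₁/V₂)^(γ−1) = 3.39^(2/5) = 1.63.

P_adiabatic / P_isothermal ≈ 1.63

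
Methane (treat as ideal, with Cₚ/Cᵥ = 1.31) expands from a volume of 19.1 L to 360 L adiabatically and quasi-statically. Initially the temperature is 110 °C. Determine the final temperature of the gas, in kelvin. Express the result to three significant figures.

T₂ ≈ 154 K

For a reversible adiabat TV^(γ−1) is constant, so T₂ = T₁ (V₁/V₂)^(γ−1).
T₁ = 110 °C = 383.1 K.
T₂ = 383.1 × (19.1/360)^(0.31) = 154.2 K.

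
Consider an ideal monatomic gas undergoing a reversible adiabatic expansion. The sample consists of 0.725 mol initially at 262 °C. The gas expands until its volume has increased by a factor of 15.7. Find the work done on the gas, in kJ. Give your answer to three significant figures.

Adiabatic: T₁V₁^(γ−1) = T₂V₂^(γ−1) ⇒ T₂ = T₁ (V₁/V₂)^(γ−1).
γ = 5/3 for a monatomic ideal gas, so γ−1 = 2/3.
T₁ = 262 °C = 535.1 K.
T₂ = 535.1 × (1/15.7)^(2/3) = 85.35 K.
Q = 0, so ΔU = W_on_gas = nCᵥΔT with Cᵥ = R/(γ−1) = 12.47 J/(mol·K).
ΔU = 0.725 × 12.47 × (85.35 − 535.1) = -4067 J.

W ≈ -4.07 kJ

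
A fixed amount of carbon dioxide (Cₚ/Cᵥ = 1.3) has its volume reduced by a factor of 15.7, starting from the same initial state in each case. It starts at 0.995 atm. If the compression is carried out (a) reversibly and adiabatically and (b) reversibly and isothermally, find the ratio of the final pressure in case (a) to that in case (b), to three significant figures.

P_adiabatic / P_isothermal ≈ 2.28

Isothermal: P_b = P₁(V₁/V₂) = 0.995×15.7.
Adiabatic: P_a = P₁(V₁/V₂)^γ = 0.995×15.7^(1.3).
P_a/P_b = (V₁/V₂)^(γ−1) = 15.7^(0.3) = 2.284.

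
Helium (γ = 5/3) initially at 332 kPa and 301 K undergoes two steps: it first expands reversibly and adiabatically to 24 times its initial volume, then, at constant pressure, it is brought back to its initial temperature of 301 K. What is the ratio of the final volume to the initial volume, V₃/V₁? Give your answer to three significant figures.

V₃/V₁ ≈ 200

Adiabatic step: V₂/V₁ = 24; T₂ = T₁·(1/24)^(2/3) = 36.18 K.
Isobaric step: V₃/V₂ = T₃/T₂ = 301/36.18.
V₃/V₁ = (V₂/V₁)(V₃/V₂) = 24 × (301/36.18) = 199.7.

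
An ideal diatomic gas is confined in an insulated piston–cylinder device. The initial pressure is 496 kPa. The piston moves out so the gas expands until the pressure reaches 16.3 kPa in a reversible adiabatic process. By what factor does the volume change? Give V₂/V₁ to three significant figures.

From PV^γ = const, V₂/V₁ = (P₁/P₂)^(1/γ).
For a diatomic ideal gas γ = 7/5.
V₂/V₁ = (496/16.3)^(5/7) = 11.47.

V₂/V₁ ≈ 11.5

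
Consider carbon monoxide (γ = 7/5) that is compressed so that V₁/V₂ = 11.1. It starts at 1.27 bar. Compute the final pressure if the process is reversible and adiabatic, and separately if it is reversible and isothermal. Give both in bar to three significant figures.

adiabatic: 36.9 bar; isothermal: 14.1 bar

Isothermal: P₂ = P₁(V₁/V₂) = 1.27×11.1 = 14.1 bar.
Adiabatic: P₂ = P₁(V₁/V₂)^γ = 1.27×11.1^(7/5) = 36.92 bar.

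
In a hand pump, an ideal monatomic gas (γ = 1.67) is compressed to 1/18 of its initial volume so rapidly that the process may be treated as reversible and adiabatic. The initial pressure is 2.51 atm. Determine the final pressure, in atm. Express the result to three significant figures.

P₂ ≈ 313 atm

Adiabatic: P₁V₁^γ = P₂V₂^γ ⇒ P₂ = P₁ (V₁/V₂)^γ.
P₂ = 2.51 × 18^(1.67) = 313.3 atm.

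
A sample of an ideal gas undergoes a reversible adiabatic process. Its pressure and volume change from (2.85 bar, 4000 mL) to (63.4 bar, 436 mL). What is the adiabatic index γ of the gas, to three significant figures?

γ ≈ 1.40

PV^γ = const ⇒ γ = ln(P₂/P₁) / ln(V₁/V₂).
γ = ln(63.4/2.85) / ln(4000/436) = 1.4.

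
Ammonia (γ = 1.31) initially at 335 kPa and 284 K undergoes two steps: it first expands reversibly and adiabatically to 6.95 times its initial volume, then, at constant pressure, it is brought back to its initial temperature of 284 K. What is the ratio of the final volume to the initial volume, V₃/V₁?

Adiabatic step: V₂/V₁ = 6.95; T₂ = T₁·(1/6.95)^(0.31) = 155.7 K.
Isobaric step: V₃/V₂ = T₃/T₂ = 284/155.7.
V₃/V₁ = (V₂/V₁)(V₃/V₂) = 6.95 × (284/155.7) = 12.68.

V₃/V₁ ≈ 12.7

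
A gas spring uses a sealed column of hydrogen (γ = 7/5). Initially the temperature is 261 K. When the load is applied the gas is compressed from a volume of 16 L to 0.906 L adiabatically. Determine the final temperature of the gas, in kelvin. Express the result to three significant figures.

T₂ ≈ 823 K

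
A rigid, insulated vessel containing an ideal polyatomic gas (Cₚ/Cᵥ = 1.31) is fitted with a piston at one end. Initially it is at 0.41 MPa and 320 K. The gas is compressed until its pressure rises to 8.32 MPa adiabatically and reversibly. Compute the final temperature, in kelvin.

Along an adiabat T P^((1−γ)/γ) is constant, so T₂ = T₁ (P₂/P₁)^((γ−1)/γ).
T₂ = 320 × (8.32/0.41)^(0.237) = 652.4 K.

T₂ ≈ 652 K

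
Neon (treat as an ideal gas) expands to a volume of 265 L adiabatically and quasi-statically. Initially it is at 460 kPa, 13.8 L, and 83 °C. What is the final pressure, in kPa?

Adiabatic: P₁V₁^γ = P₂V₂^γ ⇒ P₂ = P₁ (V₁/V₂)^γ.
γ = 5/3 for a monatomic ideal gas.
P₂ = 460 × (13.8/265)^(5/3) = 3.341 kPa.

P₂ ≈ 3.34 kPa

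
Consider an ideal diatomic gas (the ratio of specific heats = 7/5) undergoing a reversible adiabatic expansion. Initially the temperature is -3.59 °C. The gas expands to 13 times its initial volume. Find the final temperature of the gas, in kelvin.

T₂ ≈ 96.6 K

Adiabatic: T₁V₁^(γ−1) = T₂V₂^(γ−1) ⇒ T₂ = T₁ (V₁/V₂)^(γ−1).
T₁ = -3.59 °C = 269.6 K.
T₂ = 269.6 × (1/13)^(2/5) = 96.62 K.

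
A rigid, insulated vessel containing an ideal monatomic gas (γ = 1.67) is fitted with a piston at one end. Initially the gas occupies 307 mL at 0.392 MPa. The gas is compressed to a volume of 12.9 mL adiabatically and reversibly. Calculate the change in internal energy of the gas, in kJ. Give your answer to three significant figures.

P₂ = P₁(V₁/V₂)^γ = 0.392×(307/12.9)^(1.67) = 78 MPa.
For a reversible adiabat, W_by_gas = (P₁V₁ − P₂V₂)/(γ−1).
W_by = (392000×0.000307 − 7.8×10^7×1.29×10^-5) / (0.67) = -1322 J.
Q = 0 ⇒ ΔU = −W_by = 1322 J.

ΔU ≈ 1.32 kJ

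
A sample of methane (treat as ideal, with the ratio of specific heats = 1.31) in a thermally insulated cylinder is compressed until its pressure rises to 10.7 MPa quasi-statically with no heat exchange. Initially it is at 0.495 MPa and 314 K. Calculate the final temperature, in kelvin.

Adiabatic: T₂/T₁ = (P₂/P₁)^((γ−1)/γ).
T₂ = 314 × (10.7/0.495)^(0.237) = 649.8 K.

T₂ ≈ 650 K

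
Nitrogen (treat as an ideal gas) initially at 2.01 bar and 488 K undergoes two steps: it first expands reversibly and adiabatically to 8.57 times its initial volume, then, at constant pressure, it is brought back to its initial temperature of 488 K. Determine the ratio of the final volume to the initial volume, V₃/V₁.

For a diatomic ideal gas γ = 7/5.
Adiabatic step: V₂/V₁ = 8.57; T₂ = T₁·(1/8.57)^(2/5) = 206.6 K.
Isobaric step: V₃/V₂ = T₃/T₂ = 488/206.6.
V₃/V₁ = (V₂/V₁)(V₃/V₂) = 8.57 × (488/206.6) = 20.24.

V₃/V₁ ≈ 20.2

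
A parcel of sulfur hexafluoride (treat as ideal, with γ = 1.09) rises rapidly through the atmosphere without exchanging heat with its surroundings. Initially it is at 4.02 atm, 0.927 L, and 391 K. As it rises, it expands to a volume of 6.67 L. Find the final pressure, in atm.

P₂ ≈ 0.468 atm

Adiabatic: P₁V₁^γ = P₂V₂^γ ⇒ P₂ = P₁ (V₁/V₂)^γ.
P₂ = 4.02 × (0.927/6.67)^(1.09) = 0.4678 atm.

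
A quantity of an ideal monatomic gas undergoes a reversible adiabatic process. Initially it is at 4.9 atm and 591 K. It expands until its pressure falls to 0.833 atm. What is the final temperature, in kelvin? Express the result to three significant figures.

T₂ ≈ 291 K

Adiabatic: T₂/T₁ = (P₂/P₁)^((γ−1)/γ).
For a monatomic ideal gas γ = 5/3, so (γ−1)/γ = 2/5.
T₂ = 591 × (0.833/4.9)^(2/5) = 290.9 K.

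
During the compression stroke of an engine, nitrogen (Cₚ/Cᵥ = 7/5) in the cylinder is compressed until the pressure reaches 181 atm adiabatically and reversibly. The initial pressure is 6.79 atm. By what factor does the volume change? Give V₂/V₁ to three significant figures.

V₂/V₁ ≈ 0.0958

From PV^γ = const, V₂/V₁ = (P₁/P₂)^(1/γ).
V₂/V₁ = (6.79/181)^(5/7) = 0.09584.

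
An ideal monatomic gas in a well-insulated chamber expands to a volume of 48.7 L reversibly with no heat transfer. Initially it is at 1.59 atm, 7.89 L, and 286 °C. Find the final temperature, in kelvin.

T₂ ≈ 166 K

For a reversible adiabat TV^(γ−1) is constant, so T₂ = T₁ (V₁/V₂)^(γ−1).
γ = 5/3 for a monatomic ideal gas.
T₁ = 286 °C = 559.1 K.
T₂ = 559.1 × (7.89/48.7)^(2/3) = 166.2 K.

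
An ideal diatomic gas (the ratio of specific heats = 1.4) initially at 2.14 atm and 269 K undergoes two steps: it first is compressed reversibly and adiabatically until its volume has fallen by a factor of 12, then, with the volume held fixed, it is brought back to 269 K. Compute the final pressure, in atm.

Adiabatic step (PV^γ = const): P₂ = 2.14×12^(1.4) = 69.39 atm; T₂ = 269×12^(0.4) = 726.8 K.
Isochoric: P₃ = P₂(T₃/T₂) = 69.39 × (269/726.8) = 25.68 atm.

P₃ ≈ 25.7 atm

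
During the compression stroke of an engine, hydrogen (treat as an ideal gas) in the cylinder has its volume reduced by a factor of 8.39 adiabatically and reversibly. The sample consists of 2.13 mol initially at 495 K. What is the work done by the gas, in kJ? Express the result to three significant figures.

For a reversible adiabat TV^(γ−1) is constant, so T₂ = T₁ (V₁/V₂)^(γ−1).
γ = 7/5 for a diatomic ideal gas, so γ−1 = 2/5.
T₂ = 495 × 8.39^(2/5) = 1159 K.
Q = 0, so ΔU = W_on_gas = nCᵥΔT with Cᵥ = R/(γ−1) = 20.79 J/(mol·K).
ΔU = 2.13 × 20.79 × (1159 − 495) = 29400 J.
Work done by the gas = −ΔU = -29400 J.

W ≈ -29.4 kJ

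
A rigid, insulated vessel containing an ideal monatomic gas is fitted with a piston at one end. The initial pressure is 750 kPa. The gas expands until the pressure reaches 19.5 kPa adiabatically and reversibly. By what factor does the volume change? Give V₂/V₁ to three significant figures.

From PV^γ = const, V₂/V₁ = (P₁/P₂)^(1/γ).
For a monatomic ideal gas γ = 5/3.
V₂/V₁ = (750/19.5)^(3/5) = 8.933.

V₂/V₁ ≈ 8.93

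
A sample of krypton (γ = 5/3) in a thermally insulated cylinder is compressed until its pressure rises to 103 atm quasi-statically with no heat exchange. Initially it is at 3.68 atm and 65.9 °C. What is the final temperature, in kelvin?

Adiabatic: T₂/T₁ = (P₂/P₁)^((γ−1)/γ).
T₁ = 65.9 °C = 339 K.
T₂ = 339 × (103/3.68)^(2/5) = 1285 K.

T₂ ≈ 1290 K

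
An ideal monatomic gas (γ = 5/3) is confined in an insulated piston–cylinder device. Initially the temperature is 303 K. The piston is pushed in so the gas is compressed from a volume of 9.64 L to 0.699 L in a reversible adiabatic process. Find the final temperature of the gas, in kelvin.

Adiabatic: T₁V₁^(γ−1) = T₂V₂^(γ−1) ⇒ T₂ = T₁ (V₁/V₂)^(γ−1).
T₂ = 303 × (9.64/0.699)^(2/3) = 1743 K.

T₂ ≈ 1740 K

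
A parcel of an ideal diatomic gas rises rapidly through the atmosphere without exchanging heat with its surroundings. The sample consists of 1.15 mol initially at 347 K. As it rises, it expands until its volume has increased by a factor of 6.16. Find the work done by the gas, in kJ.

Adiabatic: T₁V₁^(γ−1) = T₂V₂^(γ−1) ⇒ T₂ = T₁ (V₁/V₂)^(γ−1).
γ = 7/5 for a diatomic ideal gas, so γ−1 = 2/5.
T₂ = 347 × (1/6.16)^(2/5) = 167.7 K.
Q = 0, so ΔU = W_on_gas = nCᵥΔT with Cᵥ = R/(γ−1) = 20.79 J/(mol·K).
ΔU = 1.15 × 20.79 × (167.7 − 347) = -4286 J.
Work done by the gas = −ΔU = 4286 J.

W ≈ 4.29 kJ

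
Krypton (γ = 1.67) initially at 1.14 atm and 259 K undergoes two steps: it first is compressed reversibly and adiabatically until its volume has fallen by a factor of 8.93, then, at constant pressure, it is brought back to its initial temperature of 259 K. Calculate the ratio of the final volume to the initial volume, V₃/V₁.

Adiabatic step: V₂/V₁ = 0.112; T₂ = T₁·8.93^(0.67) = 1123 K.
Isobaric step: V₃/V₂ = T₃/T₂ = 259/1123.
V₃/V₁ = (V₂/V₁)(V₃/V₂) = 0.112 × (259/1123) = 0.02583.

V₃/V₁ ≈ 0.0258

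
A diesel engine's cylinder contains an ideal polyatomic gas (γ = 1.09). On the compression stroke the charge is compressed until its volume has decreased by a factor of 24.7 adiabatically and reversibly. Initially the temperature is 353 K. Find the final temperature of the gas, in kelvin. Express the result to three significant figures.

T₂ ≈ 471 K

Adiabatic: T₁V₁^(γ−1) = T₂V₂^(γ−1) ⇒ T₂ = T₁ (V₁/V₂)^(γ−1).
T₂ = 353 × 24.7^(0.09) = 471.1 K.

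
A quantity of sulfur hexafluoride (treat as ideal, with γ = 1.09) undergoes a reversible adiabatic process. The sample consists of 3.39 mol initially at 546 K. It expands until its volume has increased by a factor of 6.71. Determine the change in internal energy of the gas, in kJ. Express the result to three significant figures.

For a reversible adiabat TV^(γ−1) is constant, so T₂ = T₁ (V₁/V₂)^(γ−1).
T₂ = 546 × (1/6.71)^(0.09) = 460 K.
Q = 0, so ΔU = W_on_gas = nCᵥΔT with Cᵥ = R/(γ−1) = 92.38 J/(mol·K).
ΔU = 3.39 × 92.38 × (460 − 546) = -26920 J.

ΔU ≈ -26.9 kJ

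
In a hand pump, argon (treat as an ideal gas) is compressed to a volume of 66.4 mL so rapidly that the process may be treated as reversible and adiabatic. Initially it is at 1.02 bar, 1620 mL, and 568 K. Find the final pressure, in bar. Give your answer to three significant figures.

P₂ ≈ 209 bar

Adiabatic: P₁V₁^γ = P₂V₂^γ ⇒ P₂ = P₁ (V₁/V₂)^γ.
γ = 5/3 for a monatomic ideal gas.
P₂ = 1.02 × (1620/66.4)^(5/3) = 209.3 bar.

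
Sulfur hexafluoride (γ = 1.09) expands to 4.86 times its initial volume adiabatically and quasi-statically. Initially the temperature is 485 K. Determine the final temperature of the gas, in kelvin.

Adiabatic: T₁V₁^(γ−1) = T₂V₂^(γ−1) ⇒ T₂ = T₁ (V₁/V₂)^(γ−1).
T₂ = 485 × (1/4.86)^(0.09) = 420.7 K.

T₂ ≈ 421 K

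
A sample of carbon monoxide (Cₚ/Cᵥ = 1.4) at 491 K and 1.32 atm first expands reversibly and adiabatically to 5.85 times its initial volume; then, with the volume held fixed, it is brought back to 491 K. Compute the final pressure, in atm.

P₃ ≈ 0.226 atm

Adiabatic step (PV^γ = const): P₂ = 1.32×(1/5.85)^(1.4) = 0.1113 atm; T₂ = 491×(1/5.85)^(0.4) = 242.2 K.
Isochoric: P₃ = P₂(T₃/T₂) = 0.1113 × (491/242.2) = 0.2256 atm.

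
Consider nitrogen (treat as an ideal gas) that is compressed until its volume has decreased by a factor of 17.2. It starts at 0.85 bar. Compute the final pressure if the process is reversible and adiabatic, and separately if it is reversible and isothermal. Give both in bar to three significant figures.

adiabatic: 45.6 bar; isothermal: 14.6 bar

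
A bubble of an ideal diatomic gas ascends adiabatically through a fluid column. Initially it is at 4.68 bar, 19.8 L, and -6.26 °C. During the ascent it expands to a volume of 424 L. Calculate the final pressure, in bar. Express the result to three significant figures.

P₂ ≈ 0.0642 bar

Since PV^γ is constant along a reversible adiabat, P₂ = P₁ (V₁/V₂)^γ.
γ = 7/5 for a diatomic ideal gas.
P₂ = 4.68 × (19.8/424)^(7/5) = 0.06416 bar.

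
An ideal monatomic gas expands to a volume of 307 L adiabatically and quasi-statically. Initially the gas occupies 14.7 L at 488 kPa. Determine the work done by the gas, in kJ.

W ≈ 9.34 kJ

γ = 5/3 for a monatomic ideal gas.
P₂ = P₁(V₁/V₂)^γ = 488×(14.7/307)^(5/3) = 3.081 kPa.
For a reversible adiabat, W_by_gas = (P₁V₁ − P₂V₂)/(γ−1).
W_by = (488000×0.0147 − 3081×0.307) / (2/3) = 9342 J.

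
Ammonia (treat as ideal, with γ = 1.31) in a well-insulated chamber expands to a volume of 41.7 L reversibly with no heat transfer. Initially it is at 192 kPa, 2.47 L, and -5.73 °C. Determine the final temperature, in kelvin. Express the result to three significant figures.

For a reversible adiabat TV^(γ−1) is constant, so T₂ = T₁ (V₁/V₂)^(γ−1).
T₁ = -5.73 °C = 267.4 K.
T₂ = 267.4 × (2.47/41.7)^(0.31) = 111.3 K.

T₂ ≈ 111 K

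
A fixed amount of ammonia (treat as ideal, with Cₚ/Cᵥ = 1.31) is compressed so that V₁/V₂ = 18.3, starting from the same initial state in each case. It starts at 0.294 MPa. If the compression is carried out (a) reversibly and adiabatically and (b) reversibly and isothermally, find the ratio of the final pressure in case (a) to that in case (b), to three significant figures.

Isothermal: P_b = P₁(V₁/V₂) = 0.294×18.3.
Adiabatic: P_a = P₁(V₁/V₂)^γ = 0.294×18.3^(1.31).
P_a/P_b = (V₁/V₂)^(γ−1) = 18.3^(0.31) = 2.462.

P_adiabatic / P_isothermal ≈ 2.46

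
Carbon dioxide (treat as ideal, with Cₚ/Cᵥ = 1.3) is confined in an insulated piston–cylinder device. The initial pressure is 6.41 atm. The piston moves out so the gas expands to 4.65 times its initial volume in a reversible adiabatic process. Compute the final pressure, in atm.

P₂ ≈ 0.869 atm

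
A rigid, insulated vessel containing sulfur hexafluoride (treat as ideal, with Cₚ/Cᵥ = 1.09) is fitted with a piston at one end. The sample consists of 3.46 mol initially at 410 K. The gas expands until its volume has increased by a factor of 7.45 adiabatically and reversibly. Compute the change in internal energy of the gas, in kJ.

ΔU ≈ -21.7 kJ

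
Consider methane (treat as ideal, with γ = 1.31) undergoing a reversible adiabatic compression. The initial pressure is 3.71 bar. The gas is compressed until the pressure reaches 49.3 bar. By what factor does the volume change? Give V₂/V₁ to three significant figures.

V₂/V₁ ≈ 0.139

From PV^γ = const, V₂/V₁ = (P₁/P₂)^(1/γ).
V₂/V₁ = (3.71/49.3)^(0.763) = 0.1388.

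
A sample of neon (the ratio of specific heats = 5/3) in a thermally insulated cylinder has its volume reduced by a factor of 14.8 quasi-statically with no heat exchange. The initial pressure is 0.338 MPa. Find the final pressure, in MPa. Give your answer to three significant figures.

P₂ ≈ 30.2 MPa

Adiabatic: P₁V₁^γ = P₂V₂^γ ⇒ P₂ = P₁ (V₁/V₂)^γ.
P₂ = 0.338 × 14.8^(5/3) = 30.15 MPa.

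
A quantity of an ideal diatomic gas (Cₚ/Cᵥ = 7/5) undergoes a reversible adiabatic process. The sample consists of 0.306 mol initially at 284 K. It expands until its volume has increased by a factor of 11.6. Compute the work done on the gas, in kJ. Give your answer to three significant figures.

W ≈ -1.13 kJ

Adiabatic: T₁V₁^(γ−1) = T₂V₂^(γ−1) ⇒ T₂ = T₁ (V₁/V₂)^(γ−1).
T₂ = 284 × (1/11.6)^(2/5) = 106.5 K.
Q = 0, so ΔU = W_on_gas = nCᵥΔT with Cᵥ = R/(γ−1) = 20.79 J/(mol·K).
ΔU = 0.306 × 20.79 × (106.5 − 284) = -1129 J.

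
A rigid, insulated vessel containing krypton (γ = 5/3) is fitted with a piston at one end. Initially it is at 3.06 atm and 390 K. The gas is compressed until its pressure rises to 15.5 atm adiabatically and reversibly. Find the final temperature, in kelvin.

Adiabatic: T₂/T₁ = (P₂/P₁)^((γ−1)/γ).
T₂ = 390 × (15.5/3.06)^(2/5) = 746.3 K.

T₂ ≈ 746 K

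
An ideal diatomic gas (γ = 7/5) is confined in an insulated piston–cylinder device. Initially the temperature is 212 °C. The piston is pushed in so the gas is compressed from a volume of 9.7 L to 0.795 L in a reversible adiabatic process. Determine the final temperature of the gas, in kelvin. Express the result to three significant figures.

For a reversible adiabat TV^(γ−1) is constant, so T₂ = T₁ (V₁/V₂)^(γ−1).
T₁ = 212 °C = 485.1 K.
T₂ = 485.1 × (9.7/0.795)^(2/5) = 1320 K.

T₂ ≈ 1320 K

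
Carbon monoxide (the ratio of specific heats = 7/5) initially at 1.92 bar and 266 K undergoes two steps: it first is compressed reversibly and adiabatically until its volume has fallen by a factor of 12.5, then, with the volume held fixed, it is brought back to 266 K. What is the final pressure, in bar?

Adiabatic step (PV^γ = const): P₂ = 1.92×12.5^(7/5) = 65.91 bar; T₂ = 266×12.5^(2/5) = 730.5 K.
Isochoric: P₃ = P₂(T₃/T₂) = 65.91 × (266/730.5) = 24 bar.

P₃ ≈ 24.0 bar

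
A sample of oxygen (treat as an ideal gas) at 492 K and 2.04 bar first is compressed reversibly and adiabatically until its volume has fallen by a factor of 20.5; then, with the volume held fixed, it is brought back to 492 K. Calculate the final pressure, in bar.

P₃ ≈ 41.8 bar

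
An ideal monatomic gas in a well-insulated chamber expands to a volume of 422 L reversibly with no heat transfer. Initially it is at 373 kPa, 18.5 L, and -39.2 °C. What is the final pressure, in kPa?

Adiabatic: P₁V₁^γ = P₂V₂^γ ⇒ P₂ = P₁ (V₁/V₂)^γ.
γ = 5/3 for a monatomic ideal gas.
P₂ = 373 × (18.5/422)^(5/3) = 2.033 kPa.

P₂ ≈ 2.03 kPa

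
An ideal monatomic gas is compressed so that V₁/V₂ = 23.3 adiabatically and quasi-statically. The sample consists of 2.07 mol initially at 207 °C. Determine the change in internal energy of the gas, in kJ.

ΔU ≈ 88.7 kJ

Adiabatic: T₁V₁^(γ−1) = T₂V₂^(γ−1) ⇒ T₂ = T₁ (V₁/V₂)^(γ−1).
γ = 5/3 for a monatomic ideal gas, so γ−1 = 2/3.
T₁ = 207 °C = 480.1 K.
T₂ = 480.1 × 23.3^(2/3) = 3917 K.
Q = 0, so ΔU = W_on_gas = nCᵥΔT with Cᵥ = R/(γ−1) = 12.47 J/(mol·K).
ΔU = 2.07 × 12.47 × (3917 − 480.1) = 88720 J.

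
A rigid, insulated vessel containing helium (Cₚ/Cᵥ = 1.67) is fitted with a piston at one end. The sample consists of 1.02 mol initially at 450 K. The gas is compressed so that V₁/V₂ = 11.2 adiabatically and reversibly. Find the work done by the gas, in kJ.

W ≈ -23.0 kJ

For a reversible adiabat TV^(γ−1) is constant, so T₂ = T₁ (V₁/V₂)^(γ−1).
T₂ = 450 × 11.2^(0.67) = 2271 K.
Q = 0, so ΔU = W_on_gas = nCᵥΔT with Cᵥ = R/(γ−1) = 12.41 J/(mol·K).
ΔU = 1.02 × 12.41 × (2271 − 450) = 23050 J.
Work done by the gas = −ΔU = -23050 J.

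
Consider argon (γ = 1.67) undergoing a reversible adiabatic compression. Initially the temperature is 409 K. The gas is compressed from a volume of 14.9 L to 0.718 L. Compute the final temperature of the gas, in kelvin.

T₂ ≈ 3120 K

Adiabatic: T₁V₁^(γ−1) = T₂V₂^(γ−1) ⇒ T₂ = T₁ (V₁/V₂)^(γ−1).
T₂ = 409 × (14.9/0.718)^(0.67) = 3120 K.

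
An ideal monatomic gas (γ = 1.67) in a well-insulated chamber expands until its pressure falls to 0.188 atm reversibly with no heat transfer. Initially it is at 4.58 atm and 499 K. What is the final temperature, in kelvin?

Along an adiabat T P^((1−γ)/γ) is constant, so T₂ = T₁ (P₂/P₁)^((γ−1)/γ).
T₂ = 499 × (0.188/4.58)^(0.401) = 138.6 K.

T₂ ≈ 139 K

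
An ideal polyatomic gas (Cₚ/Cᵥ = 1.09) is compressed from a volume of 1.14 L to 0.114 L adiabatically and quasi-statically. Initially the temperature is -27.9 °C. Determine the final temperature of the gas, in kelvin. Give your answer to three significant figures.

T₂ ≈ 302 K

For a reversible adiabat TV^(γ−1) is constant, so T₂ = T₁ (V₁/V₂)^(γ−1).
T₁ = -27.9 °C = 245.2 K.
T₂ = 245.2 × (1.14/0.114)^(0.09) = 301.7 K.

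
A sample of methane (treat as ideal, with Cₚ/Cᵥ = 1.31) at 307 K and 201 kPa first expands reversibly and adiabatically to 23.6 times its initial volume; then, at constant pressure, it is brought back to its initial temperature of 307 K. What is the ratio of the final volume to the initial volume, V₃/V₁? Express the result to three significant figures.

Adiabatic step: V₂/V₁ = 23.6; T₂ = T₁·(1/23.6)^(0.31) = 115.2 K.
Isobaric step: V₃/V₂ = T₃/T₂ = 307/115.2.
V₃/V₁ = (V₂/V₁)(V₃/V₂) = 23.6 × (307/115.2) = 62.88.

V₃/V₁ ≈ 62.9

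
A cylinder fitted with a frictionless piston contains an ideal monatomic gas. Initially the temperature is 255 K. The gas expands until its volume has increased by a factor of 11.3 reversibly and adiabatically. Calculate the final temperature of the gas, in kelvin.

Adiabatic: T₁V₁^(γ−1) = T₂V₂^(γ−1) ⇒ T₂ = T₁ (V₁/V₂)^(γ−1).
For a monatomic ideal gas γ = 5/3, so γ−1 = 2/3.
T₂ = 255 × (1/11.3)^(2/3) = 50.64 K.

T₂ ≈ 50.6 K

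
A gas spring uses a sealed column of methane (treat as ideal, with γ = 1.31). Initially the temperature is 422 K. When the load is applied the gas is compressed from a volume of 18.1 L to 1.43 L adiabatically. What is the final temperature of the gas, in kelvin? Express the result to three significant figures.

T₂ ≈ 927 K

Adiabatic: T₁V₁^(γ−1) = T₂V₂^(γ−1) ⇒ T₂ = T₁ (V₁/V₂)^(γ−1).
T₂ = 422 × (18.1/1.43)^(0.31) = 926.9 K.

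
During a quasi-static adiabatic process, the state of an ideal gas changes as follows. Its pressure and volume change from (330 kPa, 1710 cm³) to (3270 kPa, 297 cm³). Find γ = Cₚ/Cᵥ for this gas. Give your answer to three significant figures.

PV^γ = const ⇒ γ = ln(P₂/P₁) / ln(V₁/V₂).
γ = ln(3270/330) / ln(1710/297) = 1.31.

γ ≈ 1.31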